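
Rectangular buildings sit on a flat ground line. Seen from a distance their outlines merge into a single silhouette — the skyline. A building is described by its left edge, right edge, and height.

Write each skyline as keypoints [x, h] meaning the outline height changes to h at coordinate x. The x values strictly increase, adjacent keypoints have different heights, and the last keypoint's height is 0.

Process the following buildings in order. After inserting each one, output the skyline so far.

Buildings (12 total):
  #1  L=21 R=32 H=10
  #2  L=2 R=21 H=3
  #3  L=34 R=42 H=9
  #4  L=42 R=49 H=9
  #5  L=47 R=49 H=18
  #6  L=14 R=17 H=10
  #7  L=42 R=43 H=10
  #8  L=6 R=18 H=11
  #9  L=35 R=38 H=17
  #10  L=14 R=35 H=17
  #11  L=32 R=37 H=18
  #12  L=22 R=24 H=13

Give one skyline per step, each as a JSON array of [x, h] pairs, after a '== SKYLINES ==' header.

== SKYLINES ==
[[21,10],[32,0]]
[[2,3],[21,10],[32,0]]
[[2,3],[21,10],[32,0],[34,9],[42,0]]
[[2,3],[21,10],[32,0],[34,9],[49,0]]
[[2,3],[21,10],[32,0],[34,9],[47,18],[49,0]]
[[2,3],[14,10],[17,3],[21,10],[32,0],[34,9],[47,18],[49,0]]
[[2,3],[14,10],[17,3],[21,10],[32,0],[34,9],[42,10],[43,9],[47,18],[49,0]]
[[2,3],[6,11],[18,3],[21,10],[32,0],[34,9],[42,10],[43,9],[47,18],[49,0]]
[[2,3],[6,11],[18,3],[21,10],[32,0],[34,9],[35,17],[38,9],[42,10],[43,9],[47,18],[49,0]]
[[2,3],[6,11],[14,17],[38,9],[42,10],[43,9],[47,18],[49,0]]
[[2,3],[6,11],[14,17],[32,18],[37,17],[38,9],[42,10],[43,9],[47,18],[49,0]]
[[2,3],[6,11],[14,17],[32,18],[37,17],[38,9],[42,10],[43,9],[47,18],[49,0]]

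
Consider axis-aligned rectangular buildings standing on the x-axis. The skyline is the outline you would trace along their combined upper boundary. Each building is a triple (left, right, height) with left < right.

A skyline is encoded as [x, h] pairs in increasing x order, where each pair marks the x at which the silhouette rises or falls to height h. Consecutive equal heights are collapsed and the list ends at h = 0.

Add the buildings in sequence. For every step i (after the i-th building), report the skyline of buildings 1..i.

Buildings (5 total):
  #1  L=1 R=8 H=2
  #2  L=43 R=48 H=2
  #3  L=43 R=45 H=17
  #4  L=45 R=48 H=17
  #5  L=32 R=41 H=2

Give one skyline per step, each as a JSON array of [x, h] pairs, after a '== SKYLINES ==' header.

== SKYLINES ==
[[1,2],[8,0]]
[[1,2],[8,0],[43,2],[48,0]]
[[1,2],[8,0],[43,17],[45,2],[48,0]]
[[1,2],[8,0],[43,17],[48,0]]
[[1,2],[8,0],[32,2],[41,0],[43,17],[48,0]]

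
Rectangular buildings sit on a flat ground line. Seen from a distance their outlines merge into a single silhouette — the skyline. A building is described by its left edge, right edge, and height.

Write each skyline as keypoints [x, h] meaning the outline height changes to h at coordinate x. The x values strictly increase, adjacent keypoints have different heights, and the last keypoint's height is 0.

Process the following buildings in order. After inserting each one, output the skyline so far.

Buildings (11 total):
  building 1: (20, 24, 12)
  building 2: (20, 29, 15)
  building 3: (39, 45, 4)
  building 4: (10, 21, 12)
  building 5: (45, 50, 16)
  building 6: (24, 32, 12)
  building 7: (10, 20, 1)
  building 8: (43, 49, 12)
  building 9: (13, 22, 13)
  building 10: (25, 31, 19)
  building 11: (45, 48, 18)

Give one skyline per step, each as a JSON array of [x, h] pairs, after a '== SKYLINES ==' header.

== SKYLINES ==
[[20,12],[24,0]]
[[20,15],[29,0]]
[[20,15],[29,0],[39,4],[45,0]]
[[10,12],[20,15],[29,0],[39,4],[45,0]]
[[10,12],[20,15],[29,0],[39,4],[45,16],[50,0]]
[[10,12],[20,15],[29,12],[32,0],[39,4],[45,16],[50,0]]
[[10,12],[20,15],[29,12],[32,0],[39,4],[45,16],[50,0]]
[[10,12],[20,15],[29,12],[32,0],[39,4],[43,12],[45,16],[50,0]]
[[10,12],[13,13],[20,15],[29,12],[32,0],[39,4],[43,12],[45,16],[50,0]]
[[10,12],[13,13],[20,15],[25,19],[31,12],[32,0],[39,4],[43,12],[45,16],[50,0]]
[[10,12],[13,13],[20,15],[25,19],[31,12],[32,0],[39,4],[43,12],[45,18],[48,16],[50,0]]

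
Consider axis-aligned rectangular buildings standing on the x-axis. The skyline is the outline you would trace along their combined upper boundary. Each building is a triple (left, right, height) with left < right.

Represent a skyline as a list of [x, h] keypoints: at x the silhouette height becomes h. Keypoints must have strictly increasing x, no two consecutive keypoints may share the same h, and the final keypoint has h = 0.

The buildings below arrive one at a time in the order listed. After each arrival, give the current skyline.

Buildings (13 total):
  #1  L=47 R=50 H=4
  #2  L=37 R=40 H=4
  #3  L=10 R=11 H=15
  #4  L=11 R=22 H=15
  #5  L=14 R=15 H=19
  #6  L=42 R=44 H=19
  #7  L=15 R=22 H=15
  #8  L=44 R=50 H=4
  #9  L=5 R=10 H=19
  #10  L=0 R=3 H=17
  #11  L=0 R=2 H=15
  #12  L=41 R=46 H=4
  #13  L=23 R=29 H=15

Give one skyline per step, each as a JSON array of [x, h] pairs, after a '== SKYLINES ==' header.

== SKYLINES ==
[[47,4],[50,0]]
[[37,4],[40,0],[47,4],[50,0]]
[[10,15],[11,0],[37,4],[40,0],[47,4],[50,0]]
[[10,15],[22,0],[37,4],[40,0],[47,4],[50,0]]
[[10,15],[14,19],[15,15],[22,0],[37,4],[40,0],[47,4],[50,0]]
[[10,15],[14,19],[15,15],[22,0],[37,4],[40,0],[42,19],[44,0],[47,4],[50,0]]
[[10,15],[14,19],[15,15],[22,0],[37,4],[40,0],[42,19],[44,0],[47,4],[50,0]]
[[10,15],[14,19],[15,15],[22,0],[37,4],[40,0],[42,19],[44,4],[50,0]]
[[5,19],[10,15],[14,19],[15,15],[22,0],[37,4],[40,0],[42,19],[44,4],[50,0]]
[[0,17],[3,0],[5,19],[10,15],[14,19],[15,15],[22,0],[37,4],[40,0],[42,19],[44,4],[50,0]]
[[0,17],[3,0],[5,19],[10,15],[14,19],[15,15],[22,0],[37,4],[40,0],[42,19],[44,4],[50,0]]
[[0,17],[3,0],[5,19],[10,15],[14,19],[15,15],[22,0],[37,4],[40,0],[41,4],[42,19],[44,4],[50,0]]
[[0,17],[3,0],[5,19],[10,15],[14,19],[15,15],[22,0],[23,15],[29,0],[37,4],[40,0],[41,4],[42,19],[44,4],[50,0]]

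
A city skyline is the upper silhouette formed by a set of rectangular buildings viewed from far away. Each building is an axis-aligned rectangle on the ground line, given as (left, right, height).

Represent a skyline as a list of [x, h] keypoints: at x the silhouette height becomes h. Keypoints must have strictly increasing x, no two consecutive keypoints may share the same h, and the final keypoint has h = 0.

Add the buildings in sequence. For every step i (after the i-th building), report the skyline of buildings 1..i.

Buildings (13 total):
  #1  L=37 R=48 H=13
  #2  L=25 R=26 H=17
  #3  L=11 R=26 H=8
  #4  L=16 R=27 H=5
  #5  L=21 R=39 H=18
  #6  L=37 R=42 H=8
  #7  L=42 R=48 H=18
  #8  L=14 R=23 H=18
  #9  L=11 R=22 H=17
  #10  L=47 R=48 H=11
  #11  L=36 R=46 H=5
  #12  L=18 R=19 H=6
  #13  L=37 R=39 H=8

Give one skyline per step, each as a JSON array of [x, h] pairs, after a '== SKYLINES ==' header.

== SKYLINES ==
[[37,13],[48,0]]
[[25,17],[26,0],[37,13],[48,0]]
[[11,8],[25,17],[26,0],[37,13],[48,0]]
[[11,8],[25,17],[26,5],[27,0],[37,13],[48,0]]
[[11,8],[21,18],[39,13],[48,0]]
[[11,8],[21,18],[39,13],[48,0]]
[[11,8],[21,18],[39,13],[42,18],[48,0]]
[[11,8],[14,18],[39,13],[42,18],[48,0]]
[[11,17],[14,18],[39,13],[42,18],[48,0]]
[[11,17],[14,18],[39,13],[42,18],[48,0]]
[[11,17],[14,18],[39,13],[42,18],[48,0]]
[[11,17],[14,18],[39,13],[42,18],[48,0]]
[[11,17],[14,18],[39,13],[42,18],[48,0]]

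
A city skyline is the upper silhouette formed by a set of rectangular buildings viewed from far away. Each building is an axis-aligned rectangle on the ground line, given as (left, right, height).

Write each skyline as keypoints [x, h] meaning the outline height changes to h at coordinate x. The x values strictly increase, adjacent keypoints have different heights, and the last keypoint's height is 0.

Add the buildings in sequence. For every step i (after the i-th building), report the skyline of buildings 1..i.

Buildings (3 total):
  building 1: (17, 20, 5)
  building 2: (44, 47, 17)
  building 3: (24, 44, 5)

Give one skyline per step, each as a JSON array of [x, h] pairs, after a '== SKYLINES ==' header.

== SKYLINES ==
[[17,5],[20,0]]
[[17,5],[20,0],[44,17],[47,0]]
[[17,5],[20,0],[24,5],[44,17],[47,0]]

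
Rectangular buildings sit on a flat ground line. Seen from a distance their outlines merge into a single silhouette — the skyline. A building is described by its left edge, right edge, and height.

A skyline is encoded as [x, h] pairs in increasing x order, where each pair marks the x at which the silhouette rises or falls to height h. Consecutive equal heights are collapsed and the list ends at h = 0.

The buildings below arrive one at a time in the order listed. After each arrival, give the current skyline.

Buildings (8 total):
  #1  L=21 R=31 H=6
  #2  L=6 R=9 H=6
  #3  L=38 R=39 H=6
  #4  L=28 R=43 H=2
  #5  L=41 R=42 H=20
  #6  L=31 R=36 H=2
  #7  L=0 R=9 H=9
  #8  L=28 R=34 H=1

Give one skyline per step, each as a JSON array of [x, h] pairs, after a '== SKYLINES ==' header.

== SKYLINES ==
[[21,6],[31,0]]
[[6,6],[9,0],[21,6],[31,0]]
[[6,6],[9,0],[21,6],[31,0],[38,6],[39,0]]
[[6,6],[9,0],[21,6],[31,2],[38,6],[39,2],[43,0]]
[[6,6],[9,0],[21,6],[31,2],[38,6],[39,2],[41,20],[42,2],[43,0]]
[[6,6],[9,0],[21,6],[31,2],[38,6],[39,2],[41,20],[42,2],[43,0]]
[[0,9],[9,0],[21,6],[31,2],[38,6],[39,2],[41,20],[42,2],[43,0]]
[[0,9],[9,0],[21,6],[31,2],[38,6],[39,2],[41,20],[42,2],[43,0]]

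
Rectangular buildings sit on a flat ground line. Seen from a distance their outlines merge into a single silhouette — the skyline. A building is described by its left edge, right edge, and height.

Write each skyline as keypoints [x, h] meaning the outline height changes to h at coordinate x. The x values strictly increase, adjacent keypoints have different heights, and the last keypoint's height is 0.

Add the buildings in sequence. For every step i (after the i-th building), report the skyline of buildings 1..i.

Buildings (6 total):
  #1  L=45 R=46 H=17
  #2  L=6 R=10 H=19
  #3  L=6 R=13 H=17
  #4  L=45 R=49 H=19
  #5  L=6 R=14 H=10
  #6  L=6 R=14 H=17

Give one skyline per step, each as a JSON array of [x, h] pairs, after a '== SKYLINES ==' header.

== SKYLINES ==
[[45,17],[46,0]]
[[6,19],[10,0],[45,17],[46,0]]
[[6,19],[10,17],[13,0],[45,17],[46,0]]
[[6,19],[10,17],[13,0],[45,19],[49,0]]
[[6,19],[10,17],[13,10],[14,0],[45,19],[49,0]]
[[6,19],[10,17],[14,0],[45,19],[49,0]]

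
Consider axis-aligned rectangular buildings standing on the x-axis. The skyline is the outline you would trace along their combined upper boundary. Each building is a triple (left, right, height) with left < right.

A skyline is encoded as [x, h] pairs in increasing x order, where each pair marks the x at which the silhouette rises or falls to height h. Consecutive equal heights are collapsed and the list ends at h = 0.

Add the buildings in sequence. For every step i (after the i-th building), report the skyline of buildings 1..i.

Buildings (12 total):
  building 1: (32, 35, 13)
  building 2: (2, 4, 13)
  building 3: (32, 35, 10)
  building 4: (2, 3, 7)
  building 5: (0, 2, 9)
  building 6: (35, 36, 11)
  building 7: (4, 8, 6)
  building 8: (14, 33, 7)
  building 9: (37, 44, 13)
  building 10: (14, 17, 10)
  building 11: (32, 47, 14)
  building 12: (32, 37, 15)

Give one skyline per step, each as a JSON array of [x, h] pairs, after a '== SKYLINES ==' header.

== SKYLINES ==
[[32,13],[35,0]]
[[2,13],[4,0],[32,13],[35,0]]
[[2,13],[4,0],[32,13],[35,0]]
[[2,13],[4,0],[32,13],[35,0]]
[[0,9],[2,13],[4,0],[32,13],[35,0]]
[[0,9],[2,13],[4,0],[32,13],[35,11],[36,0]]
[[0,9],[2,13],[4,6],[8,0],[32,13],[35,11],[36,0]]
[[0,9],[2,13],[4,6],[8,0],[14,7],[32,13],[35,11],[36,0]]
[[0,9],[2,13],[4,6],[8,0],[14,7],[32,13],[35,11],[36,0],[37,13],[44,0]]
[[0,9],[2,13],[4,6],[8,0],[14,10],[17,7],[32,13],[35,11],[36,0],[37,13],[44,0]]
[[0,9],[2,13],[4,6],[8,0],[14,10],[17,7],[32,14],[47,0]]
[[0,9],[2,13],[4,6],[8,0],[14,10],[17,7],[32,15],[37,14],[47,0]]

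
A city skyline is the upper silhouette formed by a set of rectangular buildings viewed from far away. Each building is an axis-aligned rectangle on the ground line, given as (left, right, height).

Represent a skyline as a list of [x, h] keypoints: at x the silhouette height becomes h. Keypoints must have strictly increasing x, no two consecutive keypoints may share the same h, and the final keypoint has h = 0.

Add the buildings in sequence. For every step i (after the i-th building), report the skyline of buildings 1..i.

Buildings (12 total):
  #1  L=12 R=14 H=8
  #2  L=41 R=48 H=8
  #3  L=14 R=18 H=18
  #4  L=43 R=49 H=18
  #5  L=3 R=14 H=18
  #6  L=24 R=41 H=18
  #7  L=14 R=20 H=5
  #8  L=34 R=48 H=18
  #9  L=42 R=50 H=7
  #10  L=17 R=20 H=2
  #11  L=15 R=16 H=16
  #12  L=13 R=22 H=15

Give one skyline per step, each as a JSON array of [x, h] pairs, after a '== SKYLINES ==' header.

== SKYLINES ==
[[12,8],[14,0]]
[[12,8],[14,0],[41,8],[48,0]]
[[12,8],[14,18],[18,0],[41,8],[48,0]]
[[12,8],[14,18],[18,0],[41,8],[43,18],[49,0]]
[[3,18],[18,0],[41,8],[43,18],[49,0]]
[[3,18],[18,0],[24,18],[41,8],[43,18],[49,0]]
[[3,18],[18,5],[20,0],[24,18],[41,8],[43,18],[49,0]]
[[3,18],[18,5],[20,0],[24,18],[49,0]]
[[3,18],[18,5],[20,0],[24,18],[49,7],[50,0]]
[[3,18],[18,5],[20,0],[24,18],[49,7],[50,0]]
[[3,18],[18,5],[20,0],[24,18],[49,7],[50,0]]
[[3,18],[18,15],[22,0],[24,18],[49,7],[50,0]]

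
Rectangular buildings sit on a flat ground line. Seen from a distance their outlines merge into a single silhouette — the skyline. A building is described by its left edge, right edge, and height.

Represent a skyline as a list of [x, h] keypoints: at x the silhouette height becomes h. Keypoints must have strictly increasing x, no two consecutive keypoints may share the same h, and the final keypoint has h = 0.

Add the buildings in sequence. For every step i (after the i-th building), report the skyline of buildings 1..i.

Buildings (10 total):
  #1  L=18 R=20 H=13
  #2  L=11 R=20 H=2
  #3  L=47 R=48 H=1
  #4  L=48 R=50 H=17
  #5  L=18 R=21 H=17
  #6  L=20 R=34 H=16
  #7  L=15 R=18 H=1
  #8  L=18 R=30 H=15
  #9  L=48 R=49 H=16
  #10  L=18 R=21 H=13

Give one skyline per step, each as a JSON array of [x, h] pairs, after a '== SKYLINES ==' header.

== SKYLINES ==
[[18,13],[20,0]]
[[11,2],[18,13],[20,0]]
[[11,2],[18,13],[20,0],[47,1],[48,0]]
[[11,2],[18,13],[20,0],[47,1],[48,17],[50,0]]
[[11,2],[18,17],[21,0],[47,1],[48,17],[50,0]]
[[11,2],[18,17],[21,16],[34,0],[47,1],[48,17],[50,0]]
[[11,2],[18,17],[21,16],[34,0],[47,1],[48,17],[50,0]]
[[11,2],[18,17],[21,16],[34,0],[47,1],[48,17],[50,0]]
[[11,2],[18,17],[21,16],[34,0],[47,1],[48,17],[50,0]]
[[11,2],[18,17],[21,16],[34,0],[47,1],[48,17],[50,0]]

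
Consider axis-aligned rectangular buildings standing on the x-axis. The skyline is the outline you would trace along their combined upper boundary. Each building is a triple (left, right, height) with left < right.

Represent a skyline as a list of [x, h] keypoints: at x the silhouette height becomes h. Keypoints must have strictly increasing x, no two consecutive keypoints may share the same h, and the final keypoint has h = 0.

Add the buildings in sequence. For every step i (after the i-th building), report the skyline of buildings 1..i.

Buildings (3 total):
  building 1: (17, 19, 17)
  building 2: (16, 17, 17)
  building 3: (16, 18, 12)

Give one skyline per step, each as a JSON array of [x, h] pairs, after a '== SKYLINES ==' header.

== SKYLINES ==
[[17,17],[19,0]]
[[16,17],[19,0]]
[[16,17],[19,0]]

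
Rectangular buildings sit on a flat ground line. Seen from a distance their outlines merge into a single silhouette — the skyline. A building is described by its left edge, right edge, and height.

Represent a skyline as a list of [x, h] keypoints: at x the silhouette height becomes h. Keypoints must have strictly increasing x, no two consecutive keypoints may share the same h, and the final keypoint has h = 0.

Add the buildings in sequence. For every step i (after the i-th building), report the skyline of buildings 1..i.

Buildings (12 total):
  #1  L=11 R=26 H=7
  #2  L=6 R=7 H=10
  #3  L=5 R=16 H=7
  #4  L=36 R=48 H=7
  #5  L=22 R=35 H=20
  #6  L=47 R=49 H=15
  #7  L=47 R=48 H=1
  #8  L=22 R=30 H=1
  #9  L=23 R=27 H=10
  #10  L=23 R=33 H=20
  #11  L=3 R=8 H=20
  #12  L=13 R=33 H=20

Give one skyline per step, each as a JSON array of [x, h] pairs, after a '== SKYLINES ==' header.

== SKYLINES ==
[[11,7],[26,0]]
[[6,10],[7,0],[11,7],[26,0]]
[[5,7],[6,10],[7,7],[26,0]]
[[5,7],[6,10],[7,7],[26,0],[36,7],[48,0]]
[[5,7],[6,10],[7,7],[22,20],[35,0],[36,7],[48,0]]
[[5,7],[6,10],[7,7],[22,20],[35,0],[36,7],[47,15],[49,0]]
[[5,7],[6,10],[7,7],[22,20],[35,0],[36,7],[47,15],[49,0]]
[[5,7],[6,10],[7,7],[22,20],[35,0],[36,7],[47,15],[49,0]]
[[5,7],[6,10],[7,7],[22,20],[35,0],[36,7],[47,15],[49,0]]
[[5,7],[6,10],[7,7],[22,20],[35,0],[36,7],[47,15],[49,0]]
[[3,20],[8,7],[22,20],[35,0],[36,7],[47,15],[49,0]]
[[3,20],[8,7],[13,20],[35,0],[36,7],[47,15],[49,0]]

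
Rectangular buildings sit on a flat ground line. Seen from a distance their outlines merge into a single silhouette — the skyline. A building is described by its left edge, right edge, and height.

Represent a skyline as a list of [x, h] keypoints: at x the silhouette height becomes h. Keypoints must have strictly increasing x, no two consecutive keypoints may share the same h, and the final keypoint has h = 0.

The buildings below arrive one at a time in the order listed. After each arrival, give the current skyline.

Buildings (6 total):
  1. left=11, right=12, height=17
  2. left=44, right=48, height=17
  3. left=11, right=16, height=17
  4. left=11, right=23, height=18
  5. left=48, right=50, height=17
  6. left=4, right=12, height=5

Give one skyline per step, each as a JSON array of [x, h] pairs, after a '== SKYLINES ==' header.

== SKYLINES ==
[[11,17],[12,0]]
[[11,17],[12,0],[44,17],[48,0]]
[[11,17],[16,0],[44,17],[48,0]]
[[11,18],[23,0],[44,17],[48,0]]
[[11,18],[23,0],[44,17],[50,0]]
[[4,5],[11,18],[23,0],[44,17],[50,0]]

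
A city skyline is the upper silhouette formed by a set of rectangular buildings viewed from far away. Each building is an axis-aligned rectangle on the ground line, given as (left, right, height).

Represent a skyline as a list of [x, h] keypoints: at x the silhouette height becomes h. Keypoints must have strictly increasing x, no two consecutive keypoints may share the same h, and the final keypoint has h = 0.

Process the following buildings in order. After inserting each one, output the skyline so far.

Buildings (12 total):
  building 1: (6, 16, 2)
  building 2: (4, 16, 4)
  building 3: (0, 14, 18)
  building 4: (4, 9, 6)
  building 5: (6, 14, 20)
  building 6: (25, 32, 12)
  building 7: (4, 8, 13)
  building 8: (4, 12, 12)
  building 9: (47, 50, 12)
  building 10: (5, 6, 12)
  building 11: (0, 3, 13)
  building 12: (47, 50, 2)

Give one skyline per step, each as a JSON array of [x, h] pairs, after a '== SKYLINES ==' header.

== SKYLINES ==
[[6,2],[16,0]]
[[4,4],[16,0]]
[[0,18],[14,4],[16,0]]
[[0,18],[14,4],[16,0]]
[[0,18],[6,20],[14,4],[16,0]]
[[0,18],[6,20],[14,4],[16,0],[25,12],[32,0]]
[[0,18],[6,20],[14,4],[16,0],[25,12],[32,0]]
[[0,18],[6,20],[14,4],[16,0],[25,12],[32,0]]
[[0,18],[6,20],[14,4],[16,0],[25,12],[32,0],[47,12],[50,0]]
[[0,18],[6,20],[14,4],[16,0],[25,12],[32,0],[47,12],[50,0]]
[[0,18],[6,20],[14,4],[16,0],[25,12],[32,0],[47,12],[50,0]]
[[0,18],[6,20],[14,4],[16,0],[25,12],[32,0],[47,12],[50,0]]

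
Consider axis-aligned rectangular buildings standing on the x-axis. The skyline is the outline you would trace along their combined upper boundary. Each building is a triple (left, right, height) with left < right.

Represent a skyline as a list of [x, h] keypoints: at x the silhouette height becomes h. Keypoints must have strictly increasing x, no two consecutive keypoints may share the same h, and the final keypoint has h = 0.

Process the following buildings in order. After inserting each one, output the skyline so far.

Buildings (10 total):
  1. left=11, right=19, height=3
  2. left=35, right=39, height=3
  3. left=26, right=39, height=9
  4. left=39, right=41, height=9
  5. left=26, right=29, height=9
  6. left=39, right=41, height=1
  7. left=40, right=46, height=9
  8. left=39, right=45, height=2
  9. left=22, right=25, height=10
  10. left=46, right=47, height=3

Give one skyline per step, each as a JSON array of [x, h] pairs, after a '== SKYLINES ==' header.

== SKYLINES ==
[[11,3],[19,0]]
[[11,3],[19,0],[35,3],[39,0]]
[[11,3],[19,0],[26,9],[39,0]]
[[11,3],[19,0],[26,9],[41,0]]
[[11,3],[19,0],[26,9],[41,0]]
[[11,3],[19,0],[26,9],[41,0]]
[[11,3],[19,0],[26,9],[46,0]]
[[11,3],[19,0],[26,9],[46,0]]
[[11,3],[19,0],[22,10],[25,0],[26,9],[46,0]]
[[11,3],[19,0],[22,10],[25,0],[26,9],[46,3],[47,0]]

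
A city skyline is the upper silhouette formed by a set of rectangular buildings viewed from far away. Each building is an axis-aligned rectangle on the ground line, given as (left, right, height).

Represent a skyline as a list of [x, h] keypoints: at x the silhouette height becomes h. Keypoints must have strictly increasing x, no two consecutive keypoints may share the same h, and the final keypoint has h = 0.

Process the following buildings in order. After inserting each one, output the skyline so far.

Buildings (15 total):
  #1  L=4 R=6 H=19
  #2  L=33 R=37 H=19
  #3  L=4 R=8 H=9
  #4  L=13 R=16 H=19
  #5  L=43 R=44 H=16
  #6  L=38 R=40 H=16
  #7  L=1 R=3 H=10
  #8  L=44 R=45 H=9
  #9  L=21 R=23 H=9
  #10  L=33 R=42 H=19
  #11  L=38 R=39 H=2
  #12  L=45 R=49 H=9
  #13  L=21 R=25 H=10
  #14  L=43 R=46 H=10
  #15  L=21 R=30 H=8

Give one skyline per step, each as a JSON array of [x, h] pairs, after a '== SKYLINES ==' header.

== SKYLINES ==
[[4,19],[6,0]]
[[4,19],[6,0],[33,19],[37,0]]
[[4,19],[6,9],[8,0],[33,19],[37,0]]
[[4,19],[6,9],[8,0],[13,19],[16,0],[33,19],[37,0]]
[[4,19],[6,9],[8,0],[13,19],[16,0],[33,19],[37,0],[43,16],[44,0]]
[[4,19],[6,9],[8,0],[13,19],[16,0],[33,19],[37,0],[38,16],[40,0],[43,16],[44,0]]
[[1,10],[3,0],[4,19],[6,9],[8,0],[13,19],[16,0],[33,19],[37,0],[38,16],[40,0],[43,16],[44,0]]
[[1,10],[3,0],[4,19],[6,9],[8,0],[13,19],[16,0],[33,19],[37,0],[38,16],[40,0],[43,16],[44,9],[45,0]]
[[1,10],[3,0],[4,19],[6,9],[8,0],[13,19],[16,0],[21,9],[23,0],[33,19],[37,0],[38,16],[40,0],[43,16],[44,9],[45,0]]
[[1,10],[3,0],[4,19],[6,9],[8,0],[13,19],[16,0],[21,9],[23,0],[33,19],[42,0],[43,16],[44,9],[45,0]]
[[1,10],[3,0],[4,19],[6,9],[8,0],[13,19],[16,0],[21,9],[23,0],[33,19],[42,0],[43,16],[44,9],[45,0]]
[[1,10],[3,0],[4,19],[6,9],[8,0],[13,19],[16,0],[21,9],[23,0],[33,19],[42,0],[43,16],[44,9],[49,0]]
[[1,10],[3,0],[4,19],[6,9],[8,0],[13,19],[16,0],[21,10],[25,0],[33,19],[42,0],[43,16],[44,9],[49,0]]
[[1,10],[3,0],[4,19],[6,9],[8,0],[13,19],[16,0],[21,10],[25,0],[33,19],[42,0],[43,16],[44,10],[46,9],[49,0]]
[[1,10],[3,0],[4,19],[6,9],[8,0],[13,19],[16,0],[21,10],[25,8],[30,0],[33,19],[42,0],[43,16],[44,10],[46,9],[49,0]]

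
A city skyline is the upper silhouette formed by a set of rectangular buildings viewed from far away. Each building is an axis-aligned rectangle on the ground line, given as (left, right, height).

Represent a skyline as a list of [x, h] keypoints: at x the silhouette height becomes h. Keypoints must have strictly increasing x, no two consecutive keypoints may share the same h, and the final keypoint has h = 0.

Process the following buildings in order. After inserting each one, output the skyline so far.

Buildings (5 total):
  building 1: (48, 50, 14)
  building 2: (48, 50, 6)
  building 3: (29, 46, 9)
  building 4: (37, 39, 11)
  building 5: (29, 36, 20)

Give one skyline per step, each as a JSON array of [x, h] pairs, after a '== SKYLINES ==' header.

== SKYLINES ==
[[48,14],[50,0]]
[[48,14],[50,0]]
[[29,9],[46,0],[48,14],[50,0]]
[[29,9],[37,11],[39,9],[46,0],[48,14],[50,0]]
[[29,20],[36,9],[37,11],[39,9],[46,0],[48,14],[50,0]]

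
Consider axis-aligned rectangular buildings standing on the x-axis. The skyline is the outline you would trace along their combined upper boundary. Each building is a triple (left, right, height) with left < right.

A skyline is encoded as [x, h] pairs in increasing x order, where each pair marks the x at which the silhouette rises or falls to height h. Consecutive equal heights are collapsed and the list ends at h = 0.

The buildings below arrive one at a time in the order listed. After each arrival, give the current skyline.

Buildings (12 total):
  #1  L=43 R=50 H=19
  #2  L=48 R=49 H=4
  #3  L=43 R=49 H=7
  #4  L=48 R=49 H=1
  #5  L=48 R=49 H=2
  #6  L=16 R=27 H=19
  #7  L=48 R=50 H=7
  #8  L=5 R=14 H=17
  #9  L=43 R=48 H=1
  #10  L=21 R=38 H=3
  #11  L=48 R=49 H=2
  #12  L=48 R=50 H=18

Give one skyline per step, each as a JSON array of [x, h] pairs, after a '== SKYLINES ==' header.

== SKYLINES ==
[[43,19],[50,0]]
[[43,19],[50,0]]
[[43,19],[50,0]]
[[43,19],[50,0]]
[[43,19],[50,0]]
[[16,19],[27,0],[43,19],[50,0]]
[[16,19],[27,0],[43,19],[50,0]]
[[5,17],[14,0],[16,19],[27,0],[43,19],[50,0]]
[[5,17],[14,0],[16,19],[27,0],[43,19],[50,0]]
[[5,17],[14,0],[16,19],[27,3],[38,0],[43,19],[50,0]]
[[5,17],[14,0],[16,19],[27,3],[38,0],[43,19],[50,0]]
[[5,17],[14,0],[16,19],[27,3],[38,0],[43,19],[50,0]]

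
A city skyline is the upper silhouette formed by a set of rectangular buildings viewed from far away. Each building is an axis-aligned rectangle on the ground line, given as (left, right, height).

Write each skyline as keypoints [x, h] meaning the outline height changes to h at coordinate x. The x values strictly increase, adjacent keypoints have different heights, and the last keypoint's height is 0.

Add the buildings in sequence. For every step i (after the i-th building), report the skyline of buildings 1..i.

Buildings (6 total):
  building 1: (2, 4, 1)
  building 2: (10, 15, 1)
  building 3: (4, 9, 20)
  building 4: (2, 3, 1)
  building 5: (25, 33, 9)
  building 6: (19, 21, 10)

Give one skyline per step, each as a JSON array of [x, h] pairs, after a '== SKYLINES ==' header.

== SKYLINES ==
[[2,1],[4,0]]
[[2,1],[4,0],[10,1],[15,0]]
[[2,1],[4,20],[9,0],[10,1],[15,0]]
[[2,1],[4,20],[9,0],[10,1],[15,0]]
[[2,1],[4,20],[9,0],[10,1],[15,0],[25,9],[33,0]]
[[2,1],[4,20],[9,0],[10,1],[15,0],[19,10],[21,0],[25,9],[33,0]]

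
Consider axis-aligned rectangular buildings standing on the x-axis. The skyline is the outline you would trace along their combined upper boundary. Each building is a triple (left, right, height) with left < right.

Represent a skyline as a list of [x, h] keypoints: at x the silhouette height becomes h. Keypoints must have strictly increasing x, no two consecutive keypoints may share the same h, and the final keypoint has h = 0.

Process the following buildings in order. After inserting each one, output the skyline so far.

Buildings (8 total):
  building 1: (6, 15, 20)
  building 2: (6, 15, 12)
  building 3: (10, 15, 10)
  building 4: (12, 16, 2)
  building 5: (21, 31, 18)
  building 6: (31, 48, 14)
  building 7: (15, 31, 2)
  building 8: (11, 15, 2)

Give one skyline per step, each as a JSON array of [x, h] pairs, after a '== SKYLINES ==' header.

== SKYLINES ==
[[6,20],[15,0]]
[[6,20],[15,0]]
[[6,20],[15,0]]
[[6,20],[15,2],[16,0]]
[[6,20],[15,2],[16,0],[21,18],[31,0]]
[[6,20],[15,2],[16,0],[21,18],[31,14],[48,0]]
[[6,20],[15,2],[21,18],[31,14],[48,0]]
[[6,20],[15,2],[21,18],[31,14],[48,0]]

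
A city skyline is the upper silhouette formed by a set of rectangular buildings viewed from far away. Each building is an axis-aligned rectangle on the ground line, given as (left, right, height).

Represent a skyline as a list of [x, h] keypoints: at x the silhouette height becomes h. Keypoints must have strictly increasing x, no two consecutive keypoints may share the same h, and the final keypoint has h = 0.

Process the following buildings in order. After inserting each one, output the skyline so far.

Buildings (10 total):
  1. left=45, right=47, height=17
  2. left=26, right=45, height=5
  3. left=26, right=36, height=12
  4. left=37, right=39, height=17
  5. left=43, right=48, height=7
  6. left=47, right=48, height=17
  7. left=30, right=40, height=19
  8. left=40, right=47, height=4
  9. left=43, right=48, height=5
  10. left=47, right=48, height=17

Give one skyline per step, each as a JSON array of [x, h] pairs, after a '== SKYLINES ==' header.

== SKYLINES ==
[[45,17],[47,0]]
[[26,5],[45,17],[47,0]]
[[26,12],[36,5],[45,17],[47,0]]
[[26,12],[36,5],[37,17],[39,5],[45,17],[47,0]]
[[26,12],[36,5],[37,17],[39,5],[43,7],[45,17],[47,7],[48,0]]
[[26,12],[36,5],[37,17],[39,5],[43,7],[45,17],[48,0]]
[[26,12],[30,19],[40,5],[43,7],[45,17],[48,0]]
[[26,12],[30,19],[40,5],[43,7],[45,17],[48,0]]
[[26,12],[30,19],[40,5],[43,7],[45,17],[48,0]]
[[26,12],[30,19],[40,5],[43,7],[45,17],[48,0]]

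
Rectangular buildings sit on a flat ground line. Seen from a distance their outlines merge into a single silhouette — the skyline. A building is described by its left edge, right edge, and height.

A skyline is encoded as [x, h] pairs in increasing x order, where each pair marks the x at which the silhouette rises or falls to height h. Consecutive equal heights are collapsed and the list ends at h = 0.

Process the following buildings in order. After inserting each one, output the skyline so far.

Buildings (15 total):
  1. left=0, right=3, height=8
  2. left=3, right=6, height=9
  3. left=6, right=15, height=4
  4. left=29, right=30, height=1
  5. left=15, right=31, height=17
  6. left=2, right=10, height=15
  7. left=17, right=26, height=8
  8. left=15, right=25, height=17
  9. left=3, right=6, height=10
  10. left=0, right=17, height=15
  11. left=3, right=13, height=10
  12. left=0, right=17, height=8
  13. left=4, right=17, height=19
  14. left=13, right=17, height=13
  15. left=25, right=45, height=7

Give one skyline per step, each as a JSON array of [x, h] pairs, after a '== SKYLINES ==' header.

== SKYLINES ==
[[0,8],[3,0]]
[[0,8],[3,9],[6,0]]
[[0,8],[3,9],[6,4],[15,0]]
[[0,8],[3,9],[6,4],[15,0],[29,1],[30,0]]
[[0,8],[3,9],[6,4],[15,17],[31,0]]
[[0,8],[2,15],[10,4],[15,17],[31,0]]
[[0,8],[2,15],[10,4],[15,17],[31,0]]
[[0,8],[2,15],[10,4],[15,17],[31,0]]
[[0,8],[2,15],[10,4],[15,17],[31,0]]
[[0,15],[15,17],[31,0]]
[[0,15],[15,17],[31,0]]
[[0,15],[15,17],[31,0]]
[[0,15],[4,19],[17,17],[31,0]]
[[0,15],[4,19],[17,17],[31,0]]
[[0,15],[4,19],[17,17],[31,7],[45,0]]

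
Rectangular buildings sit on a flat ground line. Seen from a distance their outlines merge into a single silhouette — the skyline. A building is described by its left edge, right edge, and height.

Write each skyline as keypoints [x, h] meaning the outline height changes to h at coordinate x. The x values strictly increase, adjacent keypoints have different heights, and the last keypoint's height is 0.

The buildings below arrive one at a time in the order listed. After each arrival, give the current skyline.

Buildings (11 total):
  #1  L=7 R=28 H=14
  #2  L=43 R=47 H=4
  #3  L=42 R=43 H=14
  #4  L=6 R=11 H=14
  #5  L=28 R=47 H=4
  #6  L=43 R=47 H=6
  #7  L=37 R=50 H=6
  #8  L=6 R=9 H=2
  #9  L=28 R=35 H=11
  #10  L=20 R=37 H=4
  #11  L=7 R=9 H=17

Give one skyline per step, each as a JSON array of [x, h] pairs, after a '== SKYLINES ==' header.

== SKYLINES ==
[[7,14],[28,0]]
[[7,14],[28,0],[43,4],[47,0]]
[[7,14],[28,0],[42,14],[43,4],[47,0]]
[[6,14],[28,0],[42,14],[43,4],[47,0]]
[[6,14],[28,4],[42,14],[43,4],[47,0]]
[[6,14],[28,4],[42,14],[43,6],[47,0]]
[[6,14],[28,4],[37,6],[42,14],[43,6],[50,0]]
[[6,14],[28,4],[37,6],[42,14],[43,6],[50,0]]
[[6,14],[28,11],[35,4],[37,6],[42,14],[43,6],[50,0]]
[[6,14],[28,11],[35,4],[37,6],[42,14],[43,6],[50,0]]
[[6,14],[7,17],[9,14],[28,11],[35,4],[37,6],[42,14],[43,6],[50,0]]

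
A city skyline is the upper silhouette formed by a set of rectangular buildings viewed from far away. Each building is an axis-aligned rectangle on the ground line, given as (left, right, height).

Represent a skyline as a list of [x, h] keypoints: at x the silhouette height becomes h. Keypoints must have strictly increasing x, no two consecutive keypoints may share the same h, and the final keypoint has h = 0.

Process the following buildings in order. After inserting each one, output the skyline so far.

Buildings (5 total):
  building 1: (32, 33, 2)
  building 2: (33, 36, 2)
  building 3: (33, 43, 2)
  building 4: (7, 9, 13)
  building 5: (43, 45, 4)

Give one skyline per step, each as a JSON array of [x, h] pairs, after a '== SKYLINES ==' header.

== SKYLINES ==
[[32,2],[33,0]]
[[32,2],[36,0]]
[[32,2],[43,0]]
[[7,13],[9,0],[32,2],[43,0]]
[[7,13],[9,0],[32,2],[43,4],[45,0]]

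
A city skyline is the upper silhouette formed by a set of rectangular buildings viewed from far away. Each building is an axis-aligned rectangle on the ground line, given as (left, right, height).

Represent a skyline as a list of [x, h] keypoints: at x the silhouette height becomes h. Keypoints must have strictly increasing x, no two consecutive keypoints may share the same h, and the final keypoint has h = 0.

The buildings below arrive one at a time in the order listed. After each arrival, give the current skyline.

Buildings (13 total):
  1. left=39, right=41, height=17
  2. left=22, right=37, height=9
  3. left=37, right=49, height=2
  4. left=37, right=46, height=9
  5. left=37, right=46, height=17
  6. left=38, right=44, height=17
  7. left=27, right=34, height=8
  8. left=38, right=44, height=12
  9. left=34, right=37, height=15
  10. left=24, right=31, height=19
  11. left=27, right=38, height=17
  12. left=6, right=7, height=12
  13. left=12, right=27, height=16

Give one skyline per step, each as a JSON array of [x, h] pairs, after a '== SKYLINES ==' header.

== SKYLINES ==
[[39,17],[41,0]]
[[22,9],[37,0],[39,17],[41,0]]
[[22,9],[37,2],[39,17],[41,2],[49,0]]
[[22,9],[39,17],[41,9],[46,2],[49,0]]
[[22,9],[37,17],[46,2],[49,0]]
[[22,9],[37,17],[46,2],[49,0]]
[[22,9],[37,17],[46,2],[49,0]]
[[22,9],[37,17],[46,2],[49,0]]
[[22,9],[34,15],[37,17],[46,2],[49,0]]
[[22,9],[24,19],[31,9],[34,15],[37,17],[46,2],[49,0]]
[[22,9],[24,19],[31,17],[46,2],[49,0]]
[[6,12],[7,0],[22,9],[24,19],[31,17],[46,2],[49,0]]
[[6,12],[7,0],[12,16],[24,19],[31,17],[46,2],[49,0]]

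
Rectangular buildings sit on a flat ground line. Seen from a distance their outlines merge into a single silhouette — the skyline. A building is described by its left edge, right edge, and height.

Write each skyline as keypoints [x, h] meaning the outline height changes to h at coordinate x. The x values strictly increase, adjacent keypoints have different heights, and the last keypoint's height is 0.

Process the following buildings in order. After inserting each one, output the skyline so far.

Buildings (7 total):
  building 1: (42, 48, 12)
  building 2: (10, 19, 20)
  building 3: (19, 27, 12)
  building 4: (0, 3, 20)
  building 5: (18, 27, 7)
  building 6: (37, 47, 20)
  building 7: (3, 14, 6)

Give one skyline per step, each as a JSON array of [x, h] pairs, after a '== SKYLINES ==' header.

== SKYLINES ==
[[42,12],[48,0]]
[[10,20],[19,0],[42,12],[48,0]]
[[10,20],[19,12],[27,0],[42,12],[48,0]]
[[0,20],[3,0],[10,20],[19,12],[27,0],[42,12],[48,0]]
[[0,20],[3,0],[10,20],[19,12],[27,0],[42,12],[48,0]]
[[0,20],[3,0],[10,20],[19,12],[27,0],[37,20],[47,12],[48,0]]
[[0,20],[3,6],[10,20],[19,12],[27,0],[37,20],[47,12],[48,0]]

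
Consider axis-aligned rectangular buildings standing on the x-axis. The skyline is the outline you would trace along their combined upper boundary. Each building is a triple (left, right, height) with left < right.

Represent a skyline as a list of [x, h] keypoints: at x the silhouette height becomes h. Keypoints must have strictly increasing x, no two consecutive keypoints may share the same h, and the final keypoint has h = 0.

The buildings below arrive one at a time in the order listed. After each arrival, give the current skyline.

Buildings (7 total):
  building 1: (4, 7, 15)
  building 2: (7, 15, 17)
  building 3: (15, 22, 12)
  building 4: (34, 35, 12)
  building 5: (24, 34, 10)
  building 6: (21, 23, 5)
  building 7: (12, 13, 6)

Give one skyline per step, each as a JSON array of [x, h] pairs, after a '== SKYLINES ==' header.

== SKYLINES ==
[[4,15],[7,0]]
[[4,15],[7,17],[15,0]]
[[4,15],[7,17],[15,12],[22,0]]
[[4,15],[7,17],[15,12],[22,0],[34,12],[35,0]]
[[4,15],[7,17],[15,12],[22,0],[24,10],[34,12],[35,0]]
[[4,15],[7,17],[15,12],[22,5],[23,0],[24,10],[34,12],[35,0]]
[[4,15],[7,17],[15,12],[22,5],[23,0],[24,10],[34,12],[35,0]]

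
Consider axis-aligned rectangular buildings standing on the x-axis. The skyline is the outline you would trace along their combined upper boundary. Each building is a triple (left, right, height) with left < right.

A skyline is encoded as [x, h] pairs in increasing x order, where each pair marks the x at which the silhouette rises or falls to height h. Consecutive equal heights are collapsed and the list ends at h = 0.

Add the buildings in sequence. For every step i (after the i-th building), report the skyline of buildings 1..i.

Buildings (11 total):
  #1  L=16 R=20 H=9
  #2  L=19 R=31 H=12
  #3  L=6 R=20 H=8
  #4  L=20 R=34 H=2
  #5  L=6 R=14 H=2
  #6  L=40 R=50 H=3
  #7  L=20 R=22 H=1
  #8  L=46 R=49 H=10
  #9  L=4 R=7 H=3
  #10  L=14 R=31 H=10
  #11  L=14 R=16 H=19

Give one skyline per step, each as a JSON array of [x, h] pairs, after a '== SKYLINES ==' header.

== SKYLINES ==
[[16,9],[20,0]]
[[16,9],[19,12],[31,0]]
[[6,8],[16,9],[19,12],[31,0]]
[[6,8],[16,9],[19,12],[31,2],[34,0]]
[[6,8],[16,9],[19,12],[31,2],[34,0]]
[[6,8],[16,9],[19,12],[31,2],[34,0],[40,3],[50,0]]
[[6,8],[16,9],[19,12],[31,2],[34,0],[40,3],[50,0]]
[[6,8],[16,9],[19,12],[31,2],[34,0],[40,3],[46,10],[49,3],[50,0]]
[[4,3],[6,8],[16,9],[19,12],[31,2],[34,0],[40,3],[46,10],[49,3],[50,0]]
[[4,3],[6,8],[14,10],[19,12],[31,2],[34,0],[40,3],[46,10],[49,3],[50,0]]
[[4,3],[6,8],[14,19],[16,10],[19,12],[31,2],[34,0],[40,3],[46,10],[49,3],[50,0]]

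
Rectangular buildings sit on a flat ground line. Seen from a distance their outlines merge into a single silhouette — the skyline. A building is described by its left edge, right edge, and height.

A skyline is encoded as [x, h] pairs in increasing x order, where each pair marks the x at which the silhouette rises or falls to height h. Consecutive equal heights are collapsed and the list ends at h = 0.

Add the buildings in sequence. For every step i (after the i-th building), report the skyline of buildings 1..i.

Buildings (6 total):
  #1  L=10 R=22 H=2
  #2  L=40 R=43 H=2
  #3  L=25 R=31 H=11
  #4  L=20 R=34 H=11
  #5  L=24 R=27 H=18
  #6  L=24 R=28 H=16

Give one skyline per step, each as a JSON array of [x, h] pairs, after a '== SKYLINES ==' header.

== SKYLINES ==
[[10,2],[22,0]]
[[10,2],[22,0],[40,2],[43,0]]
[[10,2],[22,0],[25,11],[31,0],[40,2],[43,0]]
[[10,2],[20,11],[34,0],[40,2],[43,0]]
[[10,2],[20,11],[24,18],[27,11],[34,0],[40,2],[43,0]]
[[10,2],[20,11],[24,18],[27,16],[28,11],[34,0],[40,2],[43,0]]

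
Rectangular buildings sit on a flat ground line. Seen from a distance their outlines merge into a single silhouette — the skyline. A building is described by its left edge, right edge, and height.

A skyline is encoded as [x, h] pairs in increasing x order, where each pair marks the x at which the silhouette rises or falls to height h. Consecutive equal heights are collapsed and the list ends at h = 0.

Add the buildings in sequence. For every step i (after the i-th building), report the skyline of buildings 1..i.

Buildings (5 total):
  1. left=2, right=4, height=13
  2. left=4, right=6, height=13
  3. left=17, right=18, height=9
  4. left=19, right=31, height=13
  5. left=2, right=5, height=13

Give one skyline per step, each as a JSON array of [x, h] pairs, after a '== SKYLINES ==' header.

== SKYLINES ==
[[2,13],[4,0]]
[[2,13],[6,0]]
[[2,13],[6,0],[17,9],[18,0]]
[[2,13],[6,0],[17,9],[18,0],[19,13],[31,0]]
[[2,13],[6,0],[17,9],[18,0],[19,13],[31,0]]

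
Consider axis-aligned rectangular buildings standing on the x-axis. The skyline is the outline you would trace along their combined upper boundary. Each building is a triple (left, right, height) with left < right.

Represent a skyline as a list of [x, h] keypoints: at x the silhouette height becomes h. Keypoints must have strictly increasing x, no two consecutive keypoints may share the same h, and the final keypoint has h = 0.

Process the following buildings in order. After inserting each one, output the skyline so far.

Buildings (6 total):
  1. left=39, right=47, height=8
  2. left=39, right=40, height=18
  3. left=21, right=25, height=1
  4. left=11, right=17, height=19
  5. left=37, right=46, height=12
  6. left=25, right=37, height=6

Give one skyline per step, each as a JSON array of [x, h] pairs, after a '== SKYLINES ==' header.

== SKYLINES ==
[[39,8],[47,0]]
[[39,18],[40,8],[47,0]]
[[21,1],[25,0],[39,18],[40,8],[47,0]]
[[11,19],[17,0],[21,1],[25,0],[39,18],[40,8],[47,0]]
[[11,19],[17,0],[21,1],[25,0],[37,12],[39,18],[40,12],[46,8],[47,0]]
[[11,19],[17,0],[21,1],[25,6],[37,12],[39,18],[40,12],[46,8],[47,0]]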